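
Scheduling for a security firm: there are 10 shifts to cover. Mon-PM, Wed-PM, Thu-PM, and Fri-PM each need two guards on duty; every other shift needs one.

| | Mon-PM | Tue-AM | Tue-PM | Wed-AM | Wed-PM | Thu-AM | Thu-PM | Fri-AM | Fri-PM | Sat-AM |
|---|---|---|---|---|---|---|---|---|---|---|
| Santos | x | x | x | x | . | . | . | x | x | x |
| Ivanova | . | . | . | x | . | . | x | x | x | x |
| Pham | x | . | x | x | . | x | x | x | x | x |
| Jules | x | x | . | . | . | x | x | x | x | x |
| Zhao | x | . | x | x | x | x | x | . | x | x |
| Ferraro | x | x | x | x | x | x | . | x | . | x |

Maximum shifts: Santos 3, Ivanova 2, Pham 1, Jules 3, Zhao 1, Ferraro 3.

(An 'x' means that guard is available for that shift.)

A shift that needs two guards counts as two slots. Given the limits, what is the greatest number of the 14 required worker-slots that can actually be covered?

13

Total capacity across all guards is 3+2+1+3+1+3 = 13, and 14 slots are needed, so at most 13 can be filled.
An assignment achieving 13: Mon-PM→Santos+Jules, Tue-AM→Santos, Tue-PM→Santos, Wed-AM→Ivanova, Wed-PM→Zhao+Ferraro, Thu-AM→Pham, Thu-PM→Ivanova+Jules, Fri-AM→Ferraro, Fri-PM→Jules, Sat-AM→Ferraro.
Loads: Santos 3/3, Ivanova 2/2, Pham 1/1, Jules 3/3, Zhao 1/1, Ferraro 3/3.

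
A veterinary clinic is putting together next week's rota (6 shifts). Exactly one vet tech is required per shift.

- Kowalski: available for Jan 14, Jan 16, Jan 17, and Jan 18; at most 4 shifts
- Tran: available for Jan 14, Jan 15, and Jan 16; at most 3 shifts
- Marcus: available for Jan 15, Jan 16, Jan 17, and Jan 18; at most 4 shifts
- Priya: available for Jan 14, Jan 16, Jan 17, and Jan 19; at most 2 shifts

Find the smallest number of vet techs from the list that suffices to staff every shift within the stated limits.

2

6 slots to fill and no one can take more than 4, so at least ⌈6/4⌉ = 2 vet techs are needed.
Marcus and Priya alone can cover everything: Jan 14→Priya, Jan 15→Marcus, Jan 16→Marcus, Jan 17→Marcus, Jan 18→Marcus, Jan 19→Priya.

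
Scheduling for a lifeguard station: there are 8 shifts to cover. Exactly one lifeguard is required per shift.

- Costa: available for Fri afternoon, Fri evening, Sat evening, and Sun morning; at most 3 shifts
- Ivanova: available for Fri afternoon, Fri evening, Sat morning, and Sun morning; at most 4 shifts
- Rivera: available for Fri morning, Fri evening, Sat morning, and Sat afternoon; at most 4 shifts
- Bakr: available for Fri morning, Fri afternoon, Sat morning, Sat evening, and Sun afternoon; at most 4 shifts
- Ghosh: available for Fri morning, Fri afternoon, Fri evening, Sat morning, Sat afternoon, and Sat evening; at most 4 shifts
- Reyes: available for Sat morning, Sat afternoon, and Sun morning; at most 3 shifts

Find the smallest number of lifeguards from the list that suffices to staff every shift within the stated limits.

8 slots to fill and no one can take more than 4, so at least ⌈8/4⌉ = 2 lifeguards are needed.
No set of 2 lifeguards can cover every shift (each such set leaves at least one shift with no one available or exceeds a cap).
Costa, Rivera, and Bakr alone can cover everything: Fri morning→Rivera, Fri afternoon→Costa, Fri evening→Costa, Sat morning→Rivera, Sat afternoon→Rivera, Sat evening→Bakr, Sun morning→Costa, Sun afternoon→Bakr.

3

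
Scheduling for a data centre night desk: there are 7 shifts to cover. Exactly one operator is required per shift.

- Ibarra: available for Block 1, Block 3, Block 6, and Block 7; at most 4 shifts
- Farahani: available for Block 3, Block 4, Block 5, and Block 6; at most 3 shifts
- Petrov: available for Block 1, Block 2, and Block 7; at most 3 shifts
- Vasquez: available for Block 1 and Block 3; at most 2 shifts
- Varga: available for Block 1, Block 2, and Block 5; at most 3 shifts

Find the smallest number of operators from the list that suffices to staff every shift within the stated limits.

3

7 slots to fill and no one can take more than 4, so at least ⌈7/4⌉ = 2 operators are needed.
No set of 2 operators can cover every shift (each such set leaves at least one shift with no one available or exceeds a cap).
Ibarra, Farahani, and Petrov alone can cover everything: Block 1→Ibarra, Block 2→Petrov, Block 3→Ibarra, Block 4→Farahani, Block 5→Farahani, Block 6→Ibarra, Block 7→Ibarra.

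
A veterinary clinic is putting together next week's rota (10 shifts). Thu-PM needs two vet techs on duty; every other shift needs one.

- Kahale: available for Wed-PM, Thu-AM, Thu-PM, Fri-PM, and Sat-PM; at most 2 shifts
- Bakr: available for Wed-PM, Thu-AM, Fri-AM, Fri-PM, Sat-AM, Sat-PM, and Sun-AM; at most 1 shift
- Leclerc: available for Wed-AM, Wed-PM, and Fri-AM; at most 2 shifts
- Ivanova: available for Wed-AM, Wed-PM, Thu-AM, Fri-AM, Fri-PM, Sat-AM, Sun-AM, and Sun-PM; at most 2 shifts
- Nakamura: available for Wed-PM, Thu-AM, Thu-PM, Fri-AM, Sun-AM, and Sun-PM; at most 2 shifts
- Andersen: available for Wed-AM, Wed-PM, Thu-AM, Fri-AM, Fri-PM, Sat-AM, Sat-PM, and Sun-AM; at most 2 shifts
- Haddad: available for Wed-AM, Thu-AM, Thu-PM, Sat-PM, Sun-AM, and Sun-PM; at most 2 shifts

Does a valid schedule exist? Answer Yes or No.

Yes

One valid schedule: Wed-AM→Leclerc, Wed-PM→Nakamura, Thu-AM→Andersen, Thu-PM→Kahale+Nakamura, Fri-AM→Leclerc, Fri-PM→Kahale, Sat-AM→Bakr, Sat-PM→Andersen, Sun-AM→Ivanova, Sun-PM→Ivanova.
Loads: Kahale 2/2, Bakr 1/1, Leclerc 2/2, Ivanova 2/2, Nakamura 2/2, Andersen 2/2, Haddad 0/2 — all within limits.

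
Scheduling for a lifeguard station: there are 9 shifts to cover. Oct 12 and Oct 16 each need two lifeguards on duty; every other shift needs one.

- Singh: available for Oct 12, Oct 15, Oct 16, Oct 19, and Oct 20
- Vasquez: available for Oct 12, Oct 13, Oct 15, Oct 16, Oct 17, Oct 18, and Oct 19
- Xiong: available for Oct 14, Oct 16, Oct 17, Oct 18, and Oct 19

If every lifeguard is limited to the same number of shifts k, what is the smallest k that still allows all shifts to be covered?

4

With 3 lifeguards and 11 worker-slots to fill, someone must work at least ⌈11/3⌉ = 4 shifts, so k ≥ 4.
k = 4 works: Oct 12→Singh+Vasquez, Oct 13→Vasquez, Oct 14→Xiong, Oct 15→Singh, Oct 16→Singh+Xiong, Oct 17→Vasquez, Oct 18→Vasquez, Oct 19→Xiong, Oct 20→Singh.
Loads: Singh 4, Vasquez 4, Xiong 3 — all ≤ 4.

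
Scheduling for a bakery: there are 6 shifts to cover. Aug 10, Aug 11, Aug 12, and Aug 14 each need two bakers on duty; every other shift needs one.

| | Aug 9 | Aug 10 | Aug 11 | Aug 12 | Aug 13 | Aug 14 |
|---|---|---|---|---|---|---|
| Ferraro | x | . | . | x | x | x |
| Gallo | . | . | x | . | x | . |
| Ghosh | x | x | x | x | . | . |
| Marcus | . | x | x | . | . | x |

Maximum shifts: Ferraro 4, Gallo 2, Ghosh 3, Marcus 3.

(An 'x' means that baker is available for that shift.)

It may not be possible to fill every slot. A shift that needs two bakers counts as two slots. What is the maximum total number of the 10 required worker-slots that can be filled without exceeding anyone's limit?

Total capacity across all bakers is 4+2+3+3 = 12, and 10 slots are needed, so at most 10 can be filled.
An assignment achieving 10: Aug 9→Ferraro, Aug 10→Ghosh+Marcus, Aug 11→Gallo+Ghosh, Aug 12→Ferraro+Ghosh, Aug 13→Ferraro, Aug 14→Ferraro+Marcus.
Loads: Ferraro 4/4, Gallo 1/2, Ghosh 3/3, Marcus 2/3.

10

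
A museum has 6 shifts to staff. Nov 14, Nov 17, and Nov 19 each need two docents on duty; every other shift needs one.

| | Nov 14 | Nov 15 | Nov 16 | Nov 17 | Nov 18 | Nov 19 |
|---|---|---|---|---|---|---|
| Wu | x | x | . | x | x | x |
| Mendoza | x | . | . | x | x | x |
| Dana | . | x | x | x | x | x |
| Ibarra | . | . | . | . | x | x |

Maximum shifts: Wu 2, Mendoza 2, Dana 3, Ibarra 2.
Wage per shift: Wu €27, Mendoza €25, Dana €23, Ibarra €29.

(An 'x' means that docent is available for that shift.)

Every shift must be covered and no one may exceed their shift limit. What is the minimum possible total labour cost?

€231

Nov 14 can only be covered by Wu and Mendoza, so that assignment is forced.
Nov 16 can only be covered by Dana, so that assignment is forced.
Picking the cheapest available docent for each shift independently would cost €217, but that ignores the shift limits.
An optimal schedule: Nov 14→Wu+Mendoza, Nov 15→Wu, Nov 16→Dana, Nov 17→Mendoza+Dana, Nov 18→Ibarra, Nov 19→Dana+Ibarra.
Total: 27 + 25 + 27 + 23 + 25 + 23 + 29 + 23 + 29 = €231.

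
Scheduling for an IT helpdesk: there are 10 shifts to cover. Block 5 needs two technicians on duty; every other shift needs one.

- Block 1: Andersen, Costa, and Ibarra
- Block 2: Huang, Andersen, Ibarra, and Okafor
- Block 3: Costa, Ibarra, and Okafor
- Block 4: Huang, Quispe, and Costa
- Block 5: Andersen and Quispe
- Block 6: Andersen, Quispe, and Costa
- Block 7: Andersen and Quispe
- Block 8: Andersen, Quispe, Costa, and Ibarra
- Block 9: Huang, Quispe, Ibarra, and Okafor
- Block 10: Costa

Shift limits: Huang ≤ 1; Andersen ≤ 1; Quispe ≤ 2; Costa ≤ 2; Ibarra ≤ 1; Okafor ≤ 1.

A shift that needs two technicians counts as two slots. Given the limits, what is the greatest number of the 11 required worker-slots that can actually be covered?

Total capacity across all technicians is 1+1+2+2+1+1 = 8, and 11 slots are needed, so at most 8 can be filled.
An assignment achieving 8: Block 1→Costa, Block 2→Okafor, Block 3→Ibarra, Block 4→Huang, Block 5→Andersen+Quispe, Block 7→Quispe, Block 10→Costa.
Loads: Huang 1/1, Andersen 1/1, Quispe 2/2, Costa 2/2, Ibarra 1/1, Okafor 1/1.

8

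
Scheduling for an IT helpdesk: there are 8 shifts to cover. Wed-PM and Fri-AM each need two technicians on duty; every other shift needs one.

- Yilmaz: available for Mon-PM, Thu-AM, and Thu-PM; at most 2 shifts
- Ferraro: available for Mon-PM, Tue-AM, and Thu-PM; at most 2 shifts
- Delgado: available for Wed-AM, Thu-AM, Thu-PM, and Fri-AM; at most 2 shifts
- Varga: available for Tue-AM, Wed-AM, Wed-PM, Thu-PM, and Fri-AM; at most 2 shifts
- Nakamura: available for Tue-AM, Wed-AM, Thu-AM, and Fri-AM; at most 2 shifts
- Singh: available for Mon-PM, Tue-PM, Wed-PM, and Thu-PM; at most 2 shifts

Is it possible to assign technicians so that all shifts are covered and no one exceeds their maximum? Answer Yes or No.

Tue-PM can only be covered by Singh, so that assignment is forced.
Wed-PM can only be covered by Varga and Singh, so that assignment is forced.
One valid schedule: Mon-PM→Yilmaz, Tue-AM→Ferraro, Tue-PM→Singh, Wed-AM→Delgado, Wed-PM→Varga+Singh, Thu-AM→Yilmaz, Thu-PM→Ferraro, Fri-AM→Delgado+Varga.
Loads: Yilmaz 2/2, Ferraro 2/2, Delgado 2/2, Varga 2/2, Nakamura 0/2, Singh 2/2 — all within limits.

Yes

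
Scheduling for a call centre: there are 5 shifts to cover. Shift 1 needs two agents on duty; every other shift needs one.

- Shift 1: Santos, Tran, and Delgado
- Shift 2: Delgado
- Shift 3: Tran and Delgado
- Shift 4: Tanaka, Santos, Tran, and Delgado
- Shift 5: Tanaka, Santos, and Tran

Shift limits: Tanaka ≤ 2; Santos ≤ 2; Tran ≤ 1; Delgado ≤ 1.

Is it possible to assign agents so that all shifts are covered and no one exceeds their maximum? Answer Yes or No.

Total capacity is 6 and 6 slots are needed, so capacity alone doesn't rule it out.
Shifts {Shift 1, Shift 2, Shift 3} need 4 worker-slots in total, but the agents available for any of those shifts (Santos, Tran, and Delgado) can supply at most 3 among them. So no valid schedule exists.

No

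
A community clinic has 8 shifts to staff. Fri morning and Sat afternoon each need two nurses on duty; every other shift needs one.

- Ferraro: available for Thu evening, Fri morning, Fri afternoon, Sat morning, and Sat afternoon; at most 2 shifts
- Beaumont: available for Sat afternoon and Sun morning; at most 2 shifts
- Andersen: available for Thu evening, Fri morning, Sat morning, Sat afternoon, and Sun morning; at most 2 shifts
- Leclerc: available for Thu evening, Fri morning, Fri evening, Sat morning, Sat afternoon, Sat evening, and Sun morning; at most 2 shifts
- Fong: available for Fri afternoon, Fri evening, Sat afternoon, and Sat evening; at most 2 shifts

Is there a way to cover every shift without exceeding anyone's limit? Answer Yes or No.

One valid schedule: Thu evening→Ferraro, Fri morning→Andersen+Leclerc, Fri afternoon→Ferraro, Fri evening→Leclerc, Sat morning→Andersen, Sat afternoon→Beaumont+Fong, Sat evening→Fong, Sun morning→Beaumont.
Loads: Ferraro 2/2, Beaumont 2/2, Andersen 2/2, Leclerc 2/2, Fong 2/2 — all within limits.

Yes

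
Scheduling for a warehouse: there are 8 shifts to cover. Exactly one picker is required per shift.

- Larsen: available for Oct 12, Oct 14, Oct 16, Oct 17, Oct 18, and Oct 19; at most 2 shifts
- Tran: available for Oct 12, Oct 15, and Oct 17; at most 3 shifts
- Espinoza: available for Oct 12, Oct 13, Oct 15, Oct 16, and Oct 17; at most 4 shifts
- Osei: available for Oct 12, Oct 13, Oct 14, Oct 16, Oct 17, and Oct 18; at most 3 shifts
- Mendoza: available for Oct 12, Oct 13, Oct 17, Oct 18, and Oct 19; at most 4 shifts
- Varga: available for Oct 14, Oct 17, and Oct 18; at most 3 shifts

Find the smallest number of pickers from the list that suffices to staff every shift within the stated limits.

3

8 slots to fill and no one can take more than 4, so at least ⌈8/4⌉ = 2 pickers are needed.
No set of 2 pickers can cover every shift (each such set leaves at least one shift with no one available or exceeds a cap).
Larsen, Tran, and Osei alone can cover everything: Oct 12→Tran, Oct 13→Osei, Oct 14→Larsen, Oct 15→Tran, Oct 16→Osei, Oct 17→Tran, Oct 18→Osei, Oct 19→Larsen.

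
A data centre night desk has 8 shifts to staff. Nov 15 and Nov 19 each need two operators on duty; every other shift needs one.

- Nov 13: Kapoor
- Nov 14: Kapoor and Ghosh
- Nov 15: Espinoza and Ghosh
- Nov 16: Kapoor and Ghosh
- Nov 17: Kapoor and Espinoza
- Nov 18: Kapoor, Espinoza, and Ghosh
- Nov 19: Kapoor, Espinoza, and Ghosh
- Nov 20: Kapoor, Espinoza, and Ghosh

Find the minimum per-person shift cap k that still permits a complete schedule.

With 3 operators and 10 worker-slots to fill, someone must work at least ⌈10/3⌉ = 4 shifts, so k ≥ 4.
k = 4 works: Nov 13→Kapoor, Nov 14→Kapoor, Nov 15→Espinoza+Ghosh, Nov 16→Kapoor, Nov 17→Kapoor, Nov 18→Espinoza, Nov 19→Espinoza+Ghosh, Nov 20→Espinoza.
Loads: Kapoor 4, Espinoza 4, Ghosh 2 — all ≤ 4.

4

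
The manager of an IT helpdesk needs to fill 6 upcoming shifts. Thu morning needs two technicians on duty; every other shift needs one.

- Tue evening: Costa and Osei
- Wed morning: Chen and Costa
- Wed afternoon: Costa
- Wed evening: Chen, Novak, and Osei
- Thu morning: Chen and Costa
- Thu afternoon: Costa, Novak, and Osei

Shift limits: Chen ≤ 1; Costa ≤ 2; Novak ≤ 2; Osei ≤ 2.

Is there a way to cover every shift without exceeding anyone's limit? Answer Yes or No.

Total capacity is 7 and 7 slots are needed, so capacity alone doesn't rule it out.
Shifts {Wed morning, Wed afternoon, Thu morning} need 4 worker-slots in total, but the technicians available for any of those shifts (Chen and Costa) can supply at most 3 among them. So no valid schedule exists.

No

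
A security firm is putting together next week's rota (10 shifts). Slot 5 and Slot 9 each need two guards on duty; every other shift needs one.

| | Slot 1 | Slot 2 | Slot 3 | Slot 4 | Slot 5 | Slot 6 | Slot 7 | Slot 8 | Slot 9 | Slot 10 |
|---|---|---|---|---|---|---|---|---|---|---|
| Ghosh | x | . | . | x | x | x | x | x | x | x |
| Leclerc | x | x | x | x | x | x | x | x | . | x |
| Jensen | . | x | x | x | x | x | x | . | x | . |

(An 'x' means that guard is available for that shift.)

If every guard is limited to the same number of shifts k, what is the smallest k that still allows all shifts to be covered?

4

With 3 guards and 12 worker-slots to fill, someone must work at least ⌈12/3⌉ = 4 shifts, so k ≥ 4.
k = 4 works: Slot 1→Ghosh, Slot 2→Leclerc, Slot 3→Leclerc, Slot 4→Leclerc, Slot 5→Leclerc+Jensen, Slot 6→Jensen, Slot 7→Jensen, Slot 8→Ghosh, Slot 9→Ghosh+Jensen, Slot 10→Ghosh.
Loads: Ghosh 4, Leclerc 4, Jensen 4 — all ≤ 4.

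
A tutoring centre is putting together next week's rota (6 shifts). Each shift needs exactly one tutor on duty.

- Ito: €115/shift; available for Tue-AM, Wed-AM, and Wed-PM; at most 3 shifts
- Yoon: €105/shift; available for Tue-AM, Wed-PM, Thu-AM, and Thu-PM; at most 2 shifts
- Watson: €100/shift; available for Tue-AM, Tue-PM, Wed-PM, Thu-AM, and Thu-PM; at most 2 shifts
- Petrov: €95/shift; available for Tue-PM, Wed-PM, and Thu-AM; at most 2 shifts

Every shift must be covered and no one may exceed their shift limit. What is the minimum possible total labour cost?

€610

Wed-AM can only be covered by Ito, so that assignment is forced.
Picking the cheapest available tutor for each shift independently would cost €600, but that ignores the shift limits.
An optimal schedule: Tue-AM→Watson, Tue-PM→Petrov, Wed-AM→Ito, Wed-PM→Yoon, Thu-AM→Petrov, Thu-PM→Watson.
Total: 100 + 95 + 115 + 105 + 95 + 100 = €610.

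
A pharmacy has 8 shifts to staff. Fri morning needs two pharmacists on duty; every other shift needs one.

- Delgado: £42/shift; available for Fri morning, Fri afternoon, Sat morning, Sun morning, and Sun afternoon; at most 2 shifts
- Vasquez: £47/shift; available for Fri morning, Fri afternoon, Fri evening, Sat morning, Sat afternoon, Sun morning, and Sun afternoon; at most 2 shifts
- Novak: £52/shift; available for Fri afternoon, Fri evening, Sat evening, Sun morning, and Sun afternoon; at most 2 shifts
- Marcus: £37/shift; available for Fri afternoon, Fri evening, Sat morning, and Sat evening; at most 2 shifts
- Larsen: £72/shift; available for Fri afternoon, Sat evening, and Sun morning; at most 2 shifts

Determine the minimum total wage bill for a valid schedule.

Fri morning can only be covered by Delgado and Vasquez, so that assignment is forced.
Sat afternoon can only be covered by Vasquez, so that assignment is forced.
Picking the cheapest available pharmacist for each shift independently would cost £368, but that ignores the shift limits.
An optimal schedule: Fri morning→Delgado+Vasquez, Fri afternoon→Marcus, Fri evening→Novak, Sat morning→Delgado, Sat afternoon→Vasquez, Sat evening→Marcus, Sun morning→Larsen, Sun afternoon→Novak.
Total: 42 + 47 + 37 + 52 + 42 + 47 + 37 + 72 + 52 = £428.

£428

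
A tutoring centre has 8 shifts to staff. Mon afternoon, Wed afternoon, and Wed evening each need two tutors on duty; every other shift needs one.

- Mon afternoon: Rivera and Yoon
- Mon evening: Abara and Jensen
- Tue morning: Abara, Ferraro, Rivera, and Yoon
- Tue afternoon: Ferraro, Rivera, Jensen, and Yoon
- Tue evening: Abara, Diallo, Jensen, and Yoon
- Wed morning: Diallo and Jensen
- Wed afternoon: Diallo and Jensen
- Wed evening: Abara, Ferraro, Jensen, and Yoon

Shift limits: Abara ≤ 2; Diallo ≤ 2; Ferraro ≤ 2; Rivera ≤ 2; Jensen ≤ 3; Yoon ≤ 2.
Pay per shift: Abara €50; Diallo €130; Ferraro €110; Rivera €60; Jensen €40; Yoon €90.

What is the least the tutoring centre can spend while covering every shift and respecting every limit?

€760

Mon afternoon can only be covered by Rivera and Yoon, so that assignment is forced.
Wed afternoon can only be covered by Diallo and Jensen, so that assignment is forced.
Picking the cheapest available tutor for each shift independently would cost €620, but that ignores the shift limits.
An optimal schedule: Mon afternoon→Rivera+Yoon, Mon evening→Jensen, Tue morning→Abara, Tue afternoon→Rivera, Tue evening→Abara, Wed morning→Jensen, Wed afternoon→Jensen+Diallo, Wed evening→Yoon+Ferraro.
Total: 60 + 90 + 40 + 50 + 60 + 50 + 40 + 40 + 130 + 90 + 110 = €760.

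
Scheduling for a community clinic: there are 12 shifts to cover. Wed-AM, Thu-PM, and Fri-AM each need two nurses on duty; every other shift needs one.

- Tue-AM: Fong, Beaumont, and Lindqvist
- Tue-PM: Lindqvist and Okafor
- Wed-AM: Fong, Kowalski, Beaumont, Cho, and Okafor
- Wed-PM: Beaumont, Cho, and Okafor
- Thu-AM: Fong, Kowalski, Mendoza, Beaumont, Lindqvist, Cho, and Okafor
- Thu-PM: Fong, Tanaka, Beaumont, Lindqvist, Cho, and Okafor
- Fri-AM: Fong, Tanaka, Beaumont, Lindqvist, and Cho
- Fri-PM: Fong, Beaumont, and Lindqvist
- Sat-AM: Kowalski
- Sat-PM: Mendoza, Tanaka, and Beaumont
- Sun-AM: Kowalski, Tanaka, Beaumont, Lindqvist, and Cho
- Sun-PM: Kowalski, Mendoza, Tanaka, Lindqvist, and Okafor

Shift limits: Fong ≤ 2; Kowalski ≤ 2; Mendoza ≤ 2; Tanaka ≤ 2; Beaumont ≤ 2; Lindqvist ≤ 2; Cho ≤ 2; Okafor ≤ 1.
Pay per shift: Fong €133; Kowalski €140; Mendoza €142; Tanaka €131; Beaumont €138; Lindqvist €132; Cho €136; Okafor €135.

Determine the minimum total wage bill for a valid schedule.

Sat-AM can only be covered by Kowalski, so that assignment is forced.
Picking the cheapest available nurse for each shift independently would cost €1990, but that ignores the shift limits.
An optimal schedule: Tue-AM→Fong, Tue-PM→Lindqvist, Wed-AM→Cho+Okafor, Wed-PM→Beaumont, Thu-AM→Beaumont, Thu-PM→Tanaka+Cho, Fri-AM→Tanaka+Lindqvist, Fri-PM→Fong, Sat-AM→Kowalski, Sat-PM→Mendoza, Sun-AM→Kowalski, Sun-PM→Mendoza.
Total: 133 + 132 + 136 + 135 + 138 + 138 + 131 + 136 + 131 + 132 + 133 + 140 + 142 + 140 + 142 = €2039.

€2039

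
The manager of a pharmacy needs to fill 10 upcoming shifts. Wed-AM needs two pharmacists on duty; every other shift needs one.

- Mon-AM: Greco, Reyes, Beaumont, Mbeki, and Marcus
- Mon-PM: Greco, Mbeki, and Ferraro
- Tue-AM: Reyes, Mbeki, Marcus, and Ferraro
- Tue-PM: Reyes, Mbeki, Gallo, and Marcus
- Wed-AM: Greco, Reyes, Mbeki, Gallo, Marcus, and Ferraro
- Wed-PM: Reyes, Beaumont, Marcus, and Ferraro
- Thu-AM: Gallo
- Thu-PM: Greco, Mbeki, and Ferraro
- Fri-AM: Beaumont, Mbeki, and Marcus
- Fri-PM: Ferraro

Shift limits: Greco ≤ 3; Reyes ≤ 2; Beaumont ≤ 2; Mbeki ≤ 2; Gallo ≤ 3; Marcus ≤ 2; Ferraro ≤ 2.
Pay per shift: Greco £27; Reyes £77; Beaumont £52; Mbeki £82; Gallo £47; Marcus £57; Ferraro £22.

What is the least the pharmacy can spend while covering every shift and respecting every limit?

£427

Thu-AM can only be covered by Gallo, so that assignment is forced.
Fri-PM can only be covered by Ferraro, so that assignment is forced.
Picking the cheapest available pharmacist for each shift independently would cost £332, but that ignores the shift limits.
An optimal schedule: Mon-AM→Greco, Mon-PM→Ferraro, Tue-AM→Marcus, Tue-PM→Gallo, Wed-AM→Greco+Gallo, Wed-PM→Beaumont, Thu-AM→Gallo, Thu-PM→Greco, Fri-AM→Beaumont, Fri-PM→Ferraro.
Total: 27 + 22 + 57 + 47 + 27 + 47 + 52 + 47 + 27 + 52 + 22 = £427.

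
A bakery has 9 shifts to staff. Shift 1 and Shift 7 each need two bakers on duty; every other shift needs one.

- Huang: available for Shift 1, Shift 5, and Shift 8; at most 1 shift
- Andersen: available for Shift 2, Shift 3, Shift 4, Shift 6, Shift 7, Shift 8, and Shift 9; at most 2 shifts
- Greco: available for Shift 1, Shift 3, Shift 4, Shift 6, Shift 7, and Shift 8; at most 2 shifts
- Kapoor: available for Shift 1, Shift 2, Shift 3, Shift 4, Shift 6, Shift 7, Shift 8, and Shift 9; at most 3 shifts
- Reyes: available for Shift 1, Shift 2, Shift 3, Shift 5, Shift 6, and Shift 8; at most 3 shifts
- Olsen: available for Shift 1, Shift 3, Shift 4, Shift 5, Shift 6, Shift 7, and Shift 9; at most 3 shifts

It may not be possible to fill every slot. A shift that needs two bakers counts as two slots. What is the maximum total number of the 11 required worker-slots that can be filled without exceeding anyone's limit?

Total capacity across all bakers is 1+2+2+3+3+3 = 14, and 11 slots are needed, so at most 11 can be filled.
An assignment achieving 11: Shift 1→Kapoor+Reyes, Shift 2→Andersen, Shift 3→Kapoor, Shift 4→Greco, Shift 5→Huang, Shift 6→Reyes, Shift 7→Greco+Kapoor, Shift 8→Reyes, Shift 9→Andersen.
Loads: Huang 1/1, Andersen 2/2, Greco 2/2, Kapoor 3/3, Reyes 3/3, Olsen 0/3.

11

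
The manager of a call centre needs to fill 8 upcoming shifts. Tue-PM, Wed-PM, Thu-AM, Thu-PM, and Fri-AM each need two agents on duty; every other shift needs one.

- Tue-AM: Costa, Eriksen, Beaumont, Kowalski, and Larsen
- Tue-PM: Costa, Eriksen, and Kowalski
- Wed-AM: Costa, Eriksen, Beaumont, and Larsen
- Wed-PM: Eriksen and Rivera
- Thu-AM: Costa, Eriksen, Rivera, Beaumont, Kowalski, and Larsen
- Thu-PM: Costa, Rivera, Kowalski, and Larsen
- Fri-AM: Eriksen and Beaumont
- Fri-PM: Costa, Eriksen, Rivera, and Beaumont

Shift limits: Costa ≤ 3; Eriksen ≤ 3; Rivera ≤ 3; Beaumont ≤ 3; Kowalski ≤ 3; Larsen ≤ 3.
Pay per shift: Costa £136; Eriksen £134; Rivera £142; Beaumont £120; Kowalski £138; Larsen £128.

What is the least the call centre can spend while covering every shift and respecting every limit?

Wed-PM can only be covered by Eriksen and Rivera, so that assignment is forced.
Fri-AM can only be covered by Eriksen and Beaumont, so that assignment is forced.
Picking the cheapest available agent for each shift independently would cost £1672, but that ignores the shift limits.
An optimal schedule: Tue-AM→Larsen, Tue-PM→Eriksen+Costa, Wed-AM→Beaumont, Wed-PM→Eriksen+Rivera, Thu-AM→Larsen+Costa, Thu-PM→Larsen+Costa, Fri-AM→Beaumont+Eriksen, Fri-PM→Beaumont.
Total: 128 + 134 + 136 + 120 + 134 + 142 + 128 + 136 + 128 + 136 + 120 + 134 + 120 = £1696.

£1696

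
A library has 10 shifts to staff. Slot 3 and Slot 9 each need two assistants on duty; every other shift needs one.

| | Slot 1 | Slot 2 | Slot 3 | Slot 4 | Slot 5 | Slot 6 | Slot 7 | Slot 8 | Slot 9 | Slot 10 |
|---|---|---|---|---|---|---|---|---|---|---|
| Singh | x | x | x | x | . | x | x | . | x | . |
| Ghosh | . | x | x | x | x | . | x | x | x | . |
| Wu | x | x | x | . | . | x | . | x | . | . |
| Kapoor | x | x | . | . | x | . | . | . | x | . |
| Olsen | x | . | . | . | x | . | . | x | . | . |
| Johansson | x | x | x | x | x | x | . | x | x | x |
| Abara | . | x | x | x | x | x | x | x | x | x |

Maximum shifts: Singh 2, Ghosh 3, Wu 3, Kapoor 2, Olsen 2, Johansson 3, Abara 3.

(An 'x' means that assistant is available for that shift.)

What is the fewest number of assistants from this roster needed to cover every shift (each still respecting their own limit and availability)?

12 slots to fill and no one can take more than 3, so at least ⌈12/3⌉ = 4 assistants are needed.
Ghosh, Wu, Johansson, and Abara alone can cover everything: Slot 1→Wu, Slot 2→Wu, Slot 3→Johansson+Abara, Slot 4→Ghosh, Slot 5→Ghosh, Slot 6→Wu, Slot 7→Ghosh, Slot 8→Abara, Slot 9→Johansson+Abara, Slot 10→Johansson.

4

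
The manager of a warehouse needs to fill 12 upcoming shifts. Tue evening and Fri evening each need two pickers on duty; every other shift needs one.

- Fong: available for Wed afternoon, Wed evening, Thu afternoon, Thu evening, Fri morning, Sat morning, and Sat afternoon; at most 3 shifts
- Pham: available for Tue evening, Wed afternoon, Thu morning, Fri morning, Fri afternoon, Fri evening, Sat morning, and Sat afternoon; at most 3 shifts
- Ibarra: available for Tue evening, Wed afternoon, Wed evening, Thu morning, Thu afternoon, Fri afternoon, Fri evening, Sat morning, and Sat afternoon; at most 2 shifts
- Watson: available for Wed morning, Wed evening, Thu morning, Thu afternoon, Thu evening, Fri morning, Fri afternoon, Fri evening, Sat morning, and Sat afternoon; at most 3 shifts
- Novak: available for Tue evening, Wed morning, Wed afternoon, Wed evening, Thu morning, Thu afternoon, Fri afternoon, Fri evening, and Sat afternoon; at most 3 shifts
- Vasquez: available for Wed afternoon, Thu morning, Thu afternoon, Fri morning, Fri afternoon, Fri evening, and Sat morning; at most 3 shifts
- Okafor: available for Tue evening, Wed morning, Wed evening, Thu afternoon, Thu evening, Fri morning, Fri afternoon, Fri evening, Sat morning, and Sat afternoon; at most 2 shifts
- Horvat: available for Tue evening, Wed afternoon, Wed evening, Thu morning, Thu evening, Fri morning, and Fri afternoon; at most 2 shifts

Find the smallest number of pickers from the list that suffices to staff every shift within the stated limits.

14 slots to fill and no one can take more than 3, so at least ⌈14/3⌉ = 5 pickers are needed.
Fong, Pham, Ibarra, Watson, and Novak alone can cover everything: Tue evening→Pham+Ibarra, Wed morning→Watson, Wed afternoon→Fong, Wed evening→Ibarra, Thu morning→Pham, Thu afternoon→Watson, Thu evening→Fong, Fri morning→Fong, Fri afternoon→Novak, Fri evening→Watson+Novak, Sat morning→Pham, Sat afternoon→Novak.

5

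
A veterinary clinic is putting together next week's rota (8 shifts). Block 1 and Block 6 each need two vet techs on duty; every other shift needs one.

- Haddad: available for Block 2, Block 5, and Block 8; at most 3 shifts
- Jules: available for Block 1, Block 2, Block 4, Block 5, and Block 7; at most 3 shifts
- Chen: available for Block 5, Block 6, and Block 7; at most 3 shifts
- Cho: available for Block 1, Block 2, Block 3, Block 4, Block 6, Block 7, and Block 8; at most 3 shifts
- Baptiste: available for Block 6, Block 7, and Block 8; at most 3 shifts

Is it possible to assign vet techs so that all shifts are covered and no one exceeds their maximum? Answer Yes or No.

Yes

Block 1 can only be covered by Jules and Cho, so that assignment is forced.
Block 3 can only be covered by Cho, so that assignment is forced.
One valid schedule: Block 1→Jules+Cho, Block 2→Haddad, Block 3→Cho, Block 4→Jules, Block 5→Haddad, Block 6→Chen+Cho, Block 7→Jules, Block 8→Haddad.
Loads: Haddad 3/3, Jules 3/3, Chen 1/3, Cho 3/3, Baptiste 0/3 — all within limits.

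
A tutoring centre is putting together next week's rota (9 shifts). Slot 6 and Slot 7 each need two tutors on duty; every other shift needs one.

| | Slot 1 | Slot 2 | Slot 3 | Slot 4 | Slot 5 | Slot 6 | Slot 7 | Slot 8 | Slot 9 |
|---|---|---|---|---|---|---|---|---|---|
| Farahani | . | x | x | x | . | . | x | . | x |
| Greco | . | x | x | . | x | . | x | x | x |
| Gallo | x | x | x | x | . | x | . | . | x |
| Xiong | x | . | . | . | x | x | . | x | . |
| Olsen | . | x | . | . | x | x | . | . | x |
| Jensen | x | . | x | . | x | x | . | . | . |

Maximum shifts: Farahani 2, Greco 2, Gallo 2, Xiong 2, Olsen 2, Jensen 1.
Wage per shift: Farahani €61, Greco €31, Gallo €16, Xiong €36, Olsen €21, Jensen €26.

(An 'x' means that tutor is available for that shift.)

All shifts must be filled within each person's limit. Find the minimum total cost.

€356

Slot 7 can only be covered by Farahani and Greco, so that assignment is forced.
Picking the cheapest available tutor for each shift independently would cost €261, but that ignores the shift limits.
An optimal schedule: Slot 1→Gallo, Slot 2→Gallo, Slot 3→Jensen, Slot 4→Farahani, Slot 5→Xiong, Slot 6→Xiong+Olsen, Slot 7→Farahani+Greco, Slot 8→Greco, Slot 9→Olsen.
Total: 16 + 16 + 26 + 61 + 36 + 36 + 21 + 61 + 31 + 31 + 21 = €356.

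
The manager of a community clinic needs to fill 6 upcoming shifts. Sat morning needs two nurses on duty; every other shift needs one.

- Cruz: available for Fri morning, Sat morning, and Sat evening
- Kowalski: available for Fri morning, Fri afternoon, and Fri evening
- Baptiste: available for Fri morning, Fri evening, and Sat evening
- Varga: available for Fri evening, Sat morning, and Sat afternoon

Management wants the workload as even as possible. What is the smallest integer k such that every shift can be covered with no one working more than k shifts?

With 4 nurses and 7 worker-slots to fill, someone must work at least ⌈7/4⌉ = 2 shifts, so k ≥ 2.
k = 2 works: Fri morning→Kowalski, Fri afternoon→Kowalski, Fri evening→Baptiste, Sat morning→Cruz+Varga, Sat afternoon→Varga, Sat evening→Cruz.
Loads: Cruz 2, Kowalski 2, Baptiste 1, Varga 2 — all ≤ 2.

2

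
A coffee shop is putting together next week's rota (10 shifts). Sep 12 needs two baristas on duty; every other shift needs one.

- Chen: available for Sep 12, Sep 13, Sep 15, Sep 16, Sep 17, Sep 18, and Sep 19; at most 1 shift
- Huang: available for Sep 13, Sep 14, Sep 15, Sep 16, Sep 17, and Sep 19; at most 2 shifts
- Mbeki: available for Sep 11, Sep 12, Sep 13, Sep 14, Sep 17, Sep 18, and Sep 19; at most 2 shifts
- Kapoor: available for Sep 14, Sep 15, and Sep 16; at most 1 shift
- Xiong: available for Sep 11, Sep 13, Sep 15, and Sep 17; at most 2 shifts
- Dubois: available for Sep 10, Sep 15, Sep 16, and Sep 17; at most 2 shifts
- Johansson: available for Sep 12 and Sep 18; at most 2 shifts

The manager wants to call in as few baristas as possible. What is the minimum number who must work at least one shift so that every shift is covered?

11 slots to fill and no one can take more than 2, so at least ⌈11/2⌉ = 6 baristas are needed.
Chen, Huang, Mbeki, Xiong, Dubois, and Johansson alone can cover everything: Sep 10→Dubois, Sep 11→Mbeki, Sep 12→Chen+Johansson, Sep 13→Xiong, Sep 14→Huang, Sep 15→Xiong, Sep 16→Huang, Sep 17→Dubois, Sep 18→Johansson, Sep 19→Mbeki.

6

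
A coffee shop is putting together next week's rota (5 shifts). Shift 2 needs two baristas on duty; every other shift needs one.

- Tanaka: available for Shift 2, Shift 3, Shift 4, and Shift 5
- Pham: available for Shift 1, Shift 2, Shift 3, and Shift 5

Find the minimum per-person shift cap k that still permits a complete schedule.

With 2 baristas and 6 worker-slots to fill, someone must work at least ⌈6/2⌉ = 3 shifts, so k ≥ 3.
k = 3 works: Shift 1→Pham, Shift 2→Tanaka+Pham, Shift 3→Tanaka, Shift 4→Tanaka, Shift 5→Pham.
Loads: Tanaka 3, Pham 3 — all ≤ 3.

3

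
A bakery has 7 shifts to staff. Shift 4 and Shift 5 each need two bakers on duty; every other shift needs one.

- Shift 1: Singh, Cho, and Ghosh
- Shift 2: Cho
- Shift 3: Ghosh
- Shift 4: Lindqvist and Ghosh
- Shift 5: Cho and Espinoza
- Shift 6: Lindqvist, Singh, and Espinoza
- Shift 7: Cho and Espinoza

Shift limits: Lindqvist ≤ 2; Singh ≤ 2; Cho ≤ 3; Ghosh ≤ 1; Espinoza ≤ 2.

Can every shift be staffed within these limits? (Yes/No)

Total capacity is 10 and 9 slots are needed, so capacity alone doesn't rule it out.
Shifts {Shift 3, Shift 4} need 3 worker-slots in total, but the bakers available for any of those shifts (Lindqvist and Ghosh) can supply at most 2 among them. So no valid schedule exists.

No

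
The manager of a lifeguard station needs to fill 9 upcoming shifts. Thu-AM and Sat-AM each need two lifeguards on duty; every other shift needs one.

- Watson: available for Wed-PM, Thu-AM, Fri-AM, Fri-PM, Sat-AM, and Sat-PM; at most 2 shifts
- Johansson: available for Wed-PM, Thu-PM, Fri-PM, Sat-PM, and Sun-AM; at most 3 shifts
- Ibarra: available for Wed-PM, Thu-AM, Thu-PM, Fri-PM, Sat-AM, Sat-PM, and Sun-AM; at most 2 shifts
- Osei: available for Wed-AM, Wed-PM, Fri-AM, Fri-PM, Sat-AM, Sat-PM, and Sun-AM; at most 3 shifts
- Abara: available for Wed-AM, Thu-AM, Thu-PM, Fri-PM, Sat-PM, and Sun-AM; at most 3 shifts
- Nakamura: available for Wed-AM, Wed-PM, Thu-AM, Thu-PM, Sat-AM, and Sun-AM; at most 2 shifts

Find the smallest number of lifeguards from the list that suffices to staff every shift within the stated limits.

11 slots to fill and no one can take more than 3, so at least ⌈11/3⌉ = 4 lifeguards are needed.
Watson, Johansson, Osei, and Abara alone can cover everything: Wed-AM→Osei, Wed-PM→Johansson, Thu-AM→Watson+Abara, Thu-PM→Johansson, Fri-AM→Osei, Fri-PM→Abara, Sat-AM→Watson+Osei, Sat-PM→Abara, Sun-AM→Johansson.

4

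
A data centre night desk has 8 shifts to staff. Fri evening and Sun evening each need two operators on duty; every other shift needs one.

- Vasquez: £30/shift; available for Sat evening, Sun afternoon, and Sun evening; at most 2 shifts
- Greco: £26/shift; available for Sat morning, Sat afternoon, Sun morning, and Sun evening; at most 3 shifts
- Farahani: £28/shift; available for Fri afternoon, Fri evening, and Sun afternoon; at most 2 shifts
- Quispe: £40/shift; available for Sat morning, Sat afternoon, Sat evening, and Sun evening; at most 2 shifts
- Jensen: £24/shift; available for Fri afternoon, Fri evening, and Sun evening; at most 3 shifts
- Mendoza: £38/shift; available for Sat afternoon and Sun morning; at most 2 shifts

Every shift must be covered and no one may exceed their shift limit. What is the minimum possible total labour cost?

Fri evening can only be covered by Farahani and Jensen, so that assignment is forced.
Picking the cheapest available operator for each shift independently would cost £262, but that ignores the shift limits.
An optimal schedule: Fri afternoon→Jensen, Fri evening→Jensen+Farahani, Sat morning→Greco, Sat afternoon→Greco, Sat evening→Vasquez, Sun morning→Greco, Sun afternoon→Farahani, Sun evening→Jensen+Vasquez.
Total: 24 + 24 + 28 + 26 + 26 + 30 + 26 + 28 + 24 + 30 = £266.

£266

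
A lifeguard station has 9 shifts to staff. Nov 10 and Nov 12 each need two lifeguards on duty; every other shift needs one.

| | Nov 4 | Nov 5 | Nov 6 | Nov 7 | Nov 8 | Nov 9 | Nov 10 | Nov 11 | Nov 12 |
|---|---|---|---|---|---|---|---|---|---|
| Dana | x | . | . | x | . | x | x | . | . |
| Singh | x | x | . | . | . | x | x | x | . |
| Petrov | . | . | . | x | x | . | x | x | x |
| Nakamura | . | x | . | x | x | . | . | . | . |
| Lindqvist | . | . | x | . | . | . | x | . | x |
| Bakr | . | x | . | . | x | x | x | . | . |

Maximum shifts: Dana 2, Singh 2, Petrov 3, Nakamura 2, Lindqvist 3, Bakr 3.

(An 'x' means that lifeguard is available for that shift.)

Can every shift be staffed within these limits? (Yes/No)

Yes

Nov 6 can only be covered by Lindqvist, so that assignment is forced.
Nov 12 can only be covered by Petrov and Lindqvist, so that assignment is forced.
One valid schedule: Nov 4→Dana, Nov 5→Singh, Nov 6→Lindqvist, Nov 7→Dana, Nov 8→Petrov, Nov 9→Bakr, Nov 10→Petrov+Lindqvist, Nov 11→Singh, Nov 12→Petrov+Lindqvist.
Loads: Dana 2/2, Singh 2/2, Petrov 3/3, Nakamura 0/2, Lindqvist 3/3, Bakr 1/3 — all within limits.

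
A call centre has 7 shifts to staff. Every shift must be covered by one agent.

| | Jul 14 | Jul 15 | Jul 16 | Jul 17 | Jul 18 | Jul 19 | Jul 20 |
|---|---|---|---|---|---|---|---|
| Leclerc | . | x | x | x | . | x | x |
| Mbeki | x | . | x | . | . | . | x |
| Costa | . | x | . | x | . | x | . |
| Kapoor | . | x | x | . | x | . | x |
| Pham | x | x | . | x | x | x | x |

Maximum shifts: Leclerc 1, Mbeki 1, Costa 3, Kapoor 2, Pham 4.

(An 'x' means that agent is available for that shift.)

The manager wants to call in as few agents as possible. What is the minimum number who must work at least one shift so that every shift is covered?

3

7 slots to fill and no one can take more than 4, so at least ⌈7/4⌉ = 2 agents are needed.
No set of 2 agents can cover every shift (each such set leaves at least one shift with no one available or exceeds a cap).
Leclerc, Costa, and Pham alone can cover everything: Jul 14→Pham, Jul 15→Costa, Jul 16→Leclerc, Jul 17→Costa, Jul 18→Pham, Jul 19→Costa, Jul 20→Pham.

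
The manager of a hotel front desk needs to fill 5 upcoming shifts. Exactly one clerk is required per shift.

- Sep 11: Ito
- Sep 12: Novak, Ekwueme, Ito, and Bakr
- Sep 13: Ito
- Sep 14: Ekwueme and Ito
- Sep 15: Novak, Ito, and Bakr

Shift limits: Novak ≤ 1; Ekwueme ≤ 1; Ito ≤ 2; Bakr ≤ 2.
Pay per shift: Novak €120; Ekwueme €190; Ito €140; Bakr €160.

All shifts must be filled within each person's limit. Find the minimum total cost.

Sep 11 can only be covered by Ito, so that assignment is forced.
Sep 13 can only be covered by Ito, so that assignment is forced.
Picking the cheapest available clerk for each shift independently would cost €660, but that ignores the shift limits.
An optimal schedule: Sep 11→Ito, Sep 12→Bakr, Sep 13→Ito, Sep 14→Ekwueme, Sep 15→Novak.
Total: 140 + 160 + 140 + 190 + 120 = €750.

€750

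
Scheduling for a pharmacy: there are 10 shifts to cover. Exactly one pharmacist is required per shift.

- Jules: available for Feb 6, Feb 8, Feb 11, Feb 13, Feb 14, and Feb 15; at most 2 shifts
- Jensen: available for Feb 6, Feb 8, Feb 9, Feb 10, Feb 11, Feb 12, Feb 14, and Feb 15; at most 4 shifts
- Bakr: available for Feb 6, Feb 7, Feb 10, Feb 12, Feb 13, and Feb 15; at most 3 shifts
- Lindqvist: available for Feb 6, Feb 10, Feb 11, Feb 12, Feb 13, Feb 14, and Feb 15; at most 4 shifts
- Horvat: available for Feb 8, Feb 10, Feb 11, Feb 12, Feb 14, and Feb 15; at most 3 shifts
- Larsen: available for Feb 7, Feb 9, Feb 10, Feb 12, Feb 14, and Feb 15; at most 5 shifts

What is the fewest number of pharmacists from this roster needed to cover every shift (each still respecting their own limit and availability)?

10 slots to fill and no one can take more than 5, so at least ⌈10/5⌉ = 2 pharmacists are needed.
Any 2 pharmacists together have capacity at most 5+4 = 9 < 10 slots, so 2 can never suffice.
Jules, Jensen, and Larsen alone can cover everything: Feb 6→Jules, Feb 7→Larsen, Feb 8→Jensen, Feb 9→Jensen, Feb 10→Jensen, Feb 11→Jensen, Feb 12→Larsen, Feb 13→Jules, Feb 14→Larsen, Feb 15→Larsen.

3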